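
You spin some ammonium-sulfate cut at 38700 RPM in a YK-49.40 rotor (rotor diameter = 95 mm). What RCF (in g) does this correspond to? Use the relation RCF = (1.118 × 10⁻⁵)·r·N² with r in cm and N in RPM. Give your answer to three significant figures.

r = 95 mm / 2 = 47.5 mm = 4.75 cm
RCF = 1.118 × 10⁻⁵ × 4.75 × (38700)² = 1.118 × 10⁻⁵ × 4.75 × 1,497,690,000 ≈ 79,534.8 × g

≈ 79500 g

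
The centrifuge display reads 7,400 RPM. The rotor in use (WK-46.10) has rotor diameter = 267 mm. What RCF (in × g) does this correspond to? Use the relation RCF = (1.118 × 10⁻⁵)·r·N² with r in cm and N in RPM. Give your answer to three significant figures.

8170 × g

r = 267 mm / 2 = 133.5 mm = 13.35 cm
RCF = 1.118 × 10⁻⁵ × 13.35 × (7400)² = 1.118 × 10⁻⁵ × 13.35 × 54,760,000 ≈ 8,173.1 × g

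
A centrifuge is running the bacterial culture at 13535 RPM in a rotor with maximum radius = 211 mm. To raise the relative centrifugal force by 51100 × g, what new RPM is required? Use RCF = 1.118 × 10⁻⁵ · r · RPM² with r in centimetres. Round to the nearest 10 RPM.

20000 RPM

r = 211 mm = 21.1 cm
Current RCF = 1.118 × 10⁻⁵ × 21.1 × (13535)² = 1.118 × 10⁻⁵ × 21.1 × 183,196,225 ≈ 43,215.6 × g
Target RCF = 43,215.6 + 51,100 = 94,315.6 × g
N² = 94,315.6 / (23.5898 × 10⁻⁵) = 399,815,174
N ≈ √399,815,174 ≈ 19,995.4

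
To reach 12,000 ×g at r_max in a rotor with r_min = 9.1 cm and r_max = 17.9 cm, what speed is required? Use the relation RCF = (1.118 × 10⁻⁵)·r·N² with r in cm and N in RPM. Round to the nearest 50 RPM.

7750 RPM

Use r_max = 17.9 cm.
RCF = 1.118 × 10⁻⁵ × r × N²
12,000 = 1.118 × 10⁻⁵ × 17.9 × N²
N² = 12,000 / (20.0122 × 10⁻⁵) = 59,963,422
N ≈ √59,963,422 ≈ 7,743.6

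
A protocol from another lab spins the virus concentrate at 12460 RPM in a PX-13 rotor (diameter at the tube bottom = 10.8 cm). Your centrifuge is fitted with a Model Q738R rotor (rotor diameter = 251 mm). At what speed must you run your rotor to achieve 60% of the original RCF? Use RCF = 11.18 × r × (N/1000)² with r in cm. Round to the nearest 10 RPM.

≈ 6330 RPM

Original rotor: r = 10.8 / 2 = 5.4 cm
RCF_original = 11.18 × 5.4 × (12.46)² = 11.18 × 5.4 × 155.2516 ≈ 9,372.8 × g
Target RCF = 0.6 × 9,372.8 ≈ 5,623.7 × g
Your rotor: r = 251 mm / 2 = 125.5 mm = 12.55 cm
5,623.7 = 11.18 × 12.55 × (N/1000)²
(N/1000)² = 5,623.7 / 140.309 = 40.08082
N = 1000 × √40.08082 ≈ 6,330.9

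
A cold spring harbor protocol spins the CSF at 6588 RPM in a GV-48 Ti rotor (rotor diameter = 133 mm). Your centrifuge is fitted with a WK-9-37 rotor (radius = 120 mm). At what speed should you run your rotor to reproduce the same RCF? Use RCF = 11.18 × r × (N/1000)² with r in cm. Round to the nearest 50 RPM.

4900 RPM

Original rotor: r = 133 mm / 2 = 66.5 mm = 6.65 cm
RCF = 11.18 × r × (N/1000)²
RCF_original = 11.18 × 6.65 × (6.588)² = 11.18 × 6.65 × 43.401744 ≈ 3,226.8 × g
Your rotor: r = 120 mm = 12.0 cm
3,226.8 = 11.18 × 12 × (N/1000)²
(N/1000)² = 3,226.8 / 134.16 = 24.05188
N = 1000 × √24.05188 ≈ 4,904.3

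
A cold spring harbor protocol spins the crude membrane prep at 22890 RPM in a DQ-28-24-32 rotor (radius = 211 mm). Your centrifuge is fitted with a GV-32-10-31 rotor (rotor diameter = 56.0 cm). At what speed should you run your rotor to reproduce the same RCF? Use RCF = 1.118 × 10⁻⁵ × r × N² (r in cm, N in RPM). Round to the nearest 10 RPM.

Original rotor: r = 211 mm = 21.1 cm
RCF_original = 1.118 × 10⁻⁵ × 21.1 × (22890)² = 1.118 × 10⁻⁵ × 21.1 × 523,952,100 ≈ 123,599.3 × g
Your rotor: r = 56.0 / 2 = 28 cm
123,599.3 = 1.118 × 10⁻⁵ × 28 × N²
N² = 123,599.3 / (31.304 × 10⁻⁵) = 394,835,484
N ≈ √394,835,484 ≈ 19,870.5

19870 RPM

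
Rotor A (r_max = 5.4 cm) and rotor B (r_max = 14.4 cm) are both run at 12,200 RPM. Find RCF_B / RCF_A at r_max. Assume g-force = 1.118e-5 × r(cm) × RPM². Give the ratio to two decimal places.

2.67

At fixed N, RCF ∝ r, so RCF_B/RCF_A = r_B/r_A = 14.4 / 5.4 = 2.6667.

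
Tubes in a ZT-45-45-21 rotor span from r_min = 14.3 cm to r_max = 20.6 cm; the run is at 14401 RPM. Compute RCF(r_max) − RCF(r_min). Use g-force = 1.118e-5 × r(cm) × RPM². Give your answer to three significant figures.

14600 x g

ΔRCF = 1.118 × 10⁻⁵ × (r_max − r_min) × N² = 1.118 × 10⁻⁵ × 6.3 × 207,388,801 ≈ 14,607.2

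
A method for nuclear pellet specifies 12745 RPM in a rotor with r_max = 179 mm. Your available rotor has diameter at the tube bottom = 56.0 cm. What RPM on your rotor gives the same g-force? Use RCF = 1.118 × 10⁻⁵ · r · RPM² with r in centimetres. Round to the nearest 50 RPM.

≈ 10200 RPM

Original rotor: r = 179 mm = 17.9 cm
RCF = 1.118 × 10⁻⁵ × r × N²
RCF_original = 1.118 × 10⁻⁵ × 17.9 × (12745)² = 1.118 × 10⁻⁵ × 17.9 × 162,435,025 ≈ 32,506.8 × g
Your rotor: r = 56.0 / 2 = 28 cm
32,506.8 = 1.118 × 10⁻⁵ × 28 × N²
N² = 32,506.8 / (31.304 × 10⁻⁵) = 103,842,320
N ≈ √103,842,320 ≈ 10,190.3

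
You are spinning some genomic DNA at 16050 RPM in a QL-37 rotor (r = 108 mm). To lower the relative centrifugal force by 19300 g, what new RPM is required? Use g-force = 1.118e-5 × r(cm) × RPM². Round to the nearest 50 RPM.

9900 RPM

r = 108 mm = 10.8 cm
Current RCF = 1.118 × 10⁻⁵ × 10.8 × (16050)² = 1.118 × 10⁻⁵ × 10.8 × 257,602,500 ≈ 31,104 × g
Target RCF = 31,104 − 19,300 = 11,804 × g
N² = 11,804 / (12.0744 × 10⁻⁵) = 97,760,551
N ≈ √97,760,551 ≈ 9,887.4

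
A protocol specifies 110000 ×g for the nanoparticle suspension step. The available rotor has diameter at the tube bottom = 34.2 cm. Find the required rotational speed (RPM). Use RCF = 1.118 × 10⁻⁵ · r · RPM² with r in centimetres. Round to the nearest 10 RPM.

r = 34.2 / 2 = 17.1 cm
RCF = 1.118 × 10⁻⁵ × r × N²
110,000 = 1.118 × 10⁻⁵ × 17.1 × N²
N² = 110,000 / (19.1178 × 10⁻⁵) = 575,380,012
N ≈ √575,380,012 ≈ 23,987.1

23990 RPM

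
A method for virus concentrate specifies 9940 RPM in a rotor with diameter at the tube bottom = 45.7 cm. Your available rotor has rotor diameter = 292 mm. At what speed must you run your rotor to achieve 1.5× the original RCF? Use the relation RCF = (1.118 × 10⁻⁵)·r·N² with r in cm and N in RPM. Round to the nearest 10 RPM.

Original rotor: r = 45.7 / 2 = 22.85 cm
RCF_original = 1.118 × 10⁻⁵ × 22.85 × (9940)² = 1.118 × 10⁻⁵ × 22.85 × 98,803,600 ≈ 25,240.7 × g
Target RCF = 1.5 × 25,240.7 ≈ 37,861.1 × g
Your rotor: r = 292 mm / 2 = 146 mm = 14.6 cm
37,861.1 = 1.118 × 10⁻⁵ × 14.6 × N²
N² = 37,861.1 / (16.3228 × 10⁻⁵) = 231,952,239
N ≈ √231,952,239 ≈ 15,230.0

15230 RPM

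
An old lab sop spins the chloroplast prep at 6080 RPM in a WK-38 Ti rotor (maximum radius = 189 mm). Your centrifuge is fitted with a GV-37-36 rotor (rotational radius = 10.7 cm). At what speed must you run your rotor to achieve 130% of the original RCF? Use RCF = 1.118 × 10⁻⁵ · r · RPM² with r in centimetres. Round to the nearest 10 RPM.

Original rotor: r = 189 mm = 18.9 cm
RCF_original = 1.118 × 10⁻⁵ × 18.9 × (6080)² = 1.118 × 10⁻⁵ × 18.9 × 36,966,400 ≈ 7,811.1 × g
Target RCF = 1.3 × 7,811.1 ≈ 10,154.4 × g
10,154.4 = 1.118 × 10⁻⁵ × 10.7 × N²
N² = 10,154.4 / (11.9626 × 10⁻⁵) = 84,884,557
N ≈ √84,884,557 ≈ 9,213.3

≈ 9210 RPM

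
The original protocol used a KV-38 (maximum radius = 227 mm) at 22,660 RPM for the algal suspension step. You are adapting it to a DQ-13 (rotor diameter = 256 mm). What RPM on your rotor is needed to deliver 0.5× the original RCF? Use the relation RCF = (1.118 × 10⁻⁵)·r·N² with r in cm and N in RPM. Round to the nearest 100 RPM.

≈ 21300 RPM

Original rotor: r = 227 mm = 22.7 cm
RCF_original = 1.118 × 10⁻⁵ × 22.7 × (22660)² = 1.118 × 10⁻⁵ × 22.7 × 513,475,600 ≈ 130,312.9 × g
Target RCF = 0.5 × 130,312.9 ≈ 65,156.4 × g
Your rotor: r = 256 mm / 2 = 128 mm = 12.8 cm
65,156.4 = 1.118 × 10⁻⁵ × 12.8 × N²
N² = 65,156.4 / (14.3104 × 10⁻⁵) = 455,308,028
N ≈ √455,308,028 ≈ 21,337.9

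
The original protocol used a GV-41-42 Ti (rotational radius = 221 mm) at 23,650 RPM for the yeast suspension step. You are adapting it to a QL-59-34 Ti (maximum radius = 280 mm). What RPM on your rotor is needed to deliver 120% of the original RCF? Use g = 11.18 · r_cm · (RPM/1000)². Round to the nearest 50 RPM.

23000 RPM

Original rotor: r = 221 mm = 22.1 cm
RCF = 11.18 × r × (N/1000)²
RCF_original = 11.18 × 22.1 × (23.65)² = 11.18 × 22.1 × 559.3225 ≈ 138,196.3 × g
Target RCF = 1.2 × 138,196.3 ≈ 165,835.6 × g
Your rotor: r = 280 mm = 28.0 cm
165,835.6 = 11.18 × 28 × (N/1000)²
(N/1000)² = 165,835.6 / 313.04 = 529.7585
N = 1000 × √529.7585 ≈ 23,016.5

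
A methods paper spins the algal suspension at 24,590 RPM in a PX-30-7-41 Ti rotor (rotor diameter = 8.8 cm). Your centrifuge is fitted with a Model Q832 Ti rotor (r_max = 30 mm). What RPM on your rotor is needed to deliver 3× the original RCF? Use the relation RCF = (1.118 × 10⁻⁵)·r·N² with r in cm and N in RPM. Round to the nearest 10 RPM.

51580 RPM

Original rotor: r = 8.8 / 2 = 4.4 cm
RCF_original = 1.118 × 10⁻⁵ × 4.4 × (24590)² = 1.118 × 10⁻⁵ × 4.4 × 604,668,100 ≈ 29,744.8 × g
Target RCF = 3 × 29,744.8 ≈ 89,234.4 × g
Your rotor: r = 30 mm = 3.0 cm
89,234.4 = 1.118 × 10⁻⁵ × 3 × N²
N² = 89,234.4 / (3.354 × 10⁻⁵) = 2,660,536,673
N ≈ √2,660,536,673 ≈ 51,580.4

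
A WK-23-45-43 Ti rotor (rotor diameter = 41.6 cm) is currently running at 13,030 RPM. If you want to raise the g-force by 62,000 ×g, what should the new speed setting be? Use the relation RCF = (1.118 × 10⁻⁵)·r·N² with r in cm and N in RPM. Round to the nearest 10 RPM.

r = 41.6 / 2 = 20.8 cm
Current RCF = 1.118 × 10⁻⁵ × 20.8 × (13030)² = 1.118 × 10⁻⁵ × 20.8 × 169,780,900 ≈ 39,481.5 × g
Target RCF = 39,481.5 + 62,000 = 101,481.5 × g
N² = 101,481.5 / (23.2544 × 10⁻⁵) = 436,396,983
N ≈ √436,396,983 ≈ 20,890.1

≈ 20890 RPM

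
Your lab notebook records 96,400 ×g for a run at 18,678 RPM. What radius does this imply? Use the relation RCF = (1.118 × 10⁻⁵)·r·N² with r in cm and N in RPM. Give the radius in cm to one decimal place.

96400 = 1.118 × 10⁻⁵ × r × (18678)²
r = 96400 / (1.118 × 10⁻⁵ × 348,867,684) = 96400 / 3900.341 ≈ 24.716 cm

r ≈ 24.7 cm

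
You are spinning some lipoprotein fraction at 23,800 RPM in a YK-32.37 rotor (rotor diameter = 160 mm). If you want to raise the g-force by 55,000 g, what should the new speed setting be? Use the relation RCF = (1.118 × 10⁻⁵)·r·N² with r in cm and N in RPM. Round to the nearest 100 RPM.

r = 160 mm / 2 = 80 mm = 8 cm
Current RCF = 1.118 × 10⁻⁵ × 8 × (23800)² = 1.118 × 10⁻⁵ × 8 × 566,440,000 ≈ 50,662.4 × g
Target RCF = 50,662.4 + 55,000 = 105,662.4 × g
N² = 105,662.4 / (8.944 × 10⁻⁵) = 1,181,377,460
N ≈ √1,181,377,460 ≈ 34,371.2

34400 RPM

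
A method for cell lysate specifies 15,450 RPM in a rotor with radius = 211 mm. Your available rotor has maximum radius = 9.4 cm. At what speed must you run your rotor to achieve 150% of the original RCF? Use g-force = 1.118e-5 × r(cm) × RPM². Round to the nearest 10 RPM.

≈ 28350 RPM

Original rotor: r = 211 mm = 21.1 cm
RCF = 1.118 × 10⁻⁵ × r × N²
RCF_original = 1.118 × 10⁻⁵ × 21.1 × (15450)² = 1.118 × 10⁻⁵ × 21.1 × 238,702,500 ≈ 56,309.4 × g
Target RCF = 1.5 × 56,309.4 ≈ 84,464.1 × g
84,464.1 = 1.118 × 10⁻⁵ × 9.4 × N²
N² = 84,464.1 / (10.5092 × 10⁻⁵) = 803,715,792
N ≈ √803,715,792 ≈ 28,349.9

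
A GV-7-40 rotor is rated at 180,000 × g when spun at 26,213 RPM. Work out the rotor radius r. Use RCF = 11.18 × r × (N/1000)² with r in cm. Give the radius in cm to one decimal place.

23.4 cm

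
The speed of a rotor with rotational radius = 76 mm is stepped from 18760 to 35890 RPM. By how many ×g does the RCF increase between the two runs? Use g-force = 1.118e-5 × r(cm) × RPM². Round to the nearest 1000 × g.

r = 76 mm = 7.6 cm
RCF₁ = 1.118 × 10⁻⁵ × 7.6 × (18760)² = 1.118 × 10⁻⁵ × 7.6 × 351,937,600 ≈ 29,903.4 × g
RCF₂ = 1.118 × 10⁻⁵ × 7.6 × (35890)² = 1.118 × 10⁻⁵ × 7.6 × 1,288,092,100 ≈ 109,446.6 × g
Increase = 109,446.6 − 29,903.4 = 79,543.2

≈ 80000 ×g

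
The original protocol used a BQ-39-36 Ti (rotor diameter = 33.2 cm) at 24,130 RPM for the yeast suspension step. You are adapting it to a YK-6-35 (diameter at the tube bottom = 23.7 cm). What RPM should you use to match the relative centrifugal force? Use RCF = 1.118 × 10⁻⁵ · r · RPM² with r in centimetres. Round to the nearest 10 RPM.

Original rotor: r = 33.2 / 2 = 16.6 cm
RCF_original = 1.118 × 10⁻⁵ × 16.6 × (24130)² = 1.118 × 10⁻⁵ × 16.6 × 582,256,900 ≈ 108,059.9 × g
Your rotor: r = 23.7 / 2 = 11.85 cm
108,059.9 = 1.118 × 10⁻⁵ × 11.85 × N²
N² = 108,059.9 / (13.2483 × 10⁻⁵) = 815,651,065
N ≈ √815,651,065 ≈ 28,559.6

≈ 28560 RPM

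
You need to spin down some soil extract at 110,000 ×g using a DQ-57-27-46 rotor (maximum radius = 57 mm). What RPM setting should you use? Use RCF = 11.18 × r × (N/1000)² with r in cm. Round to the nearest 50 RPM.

41550 RPM

r = 57 mm = 5.7 cm
110,000 = 11.18 × 5.7 × (N/1000)²
(N/1000)² = 110,000 / 63.726 = 1726.14
N = 1000 × √1726.14 ≈ 41,546.8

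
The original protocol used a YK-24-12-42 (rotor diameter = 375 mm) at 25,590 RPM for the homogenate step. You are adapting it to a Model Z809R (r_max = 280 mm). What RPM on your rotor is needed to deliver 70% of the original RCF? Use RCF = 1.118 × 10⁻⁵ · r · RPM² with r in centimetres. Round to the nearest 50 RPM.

≈ 17500 RPM

Original rotor: r = 375 mm / 2 = 187.5 mm = 18.75 cm
RCF = 1.118 × 10⁻⁵ × r × N²
RCF_original = 1.118 × 10⁻⁵ × 18.75 × (25590)² = 1.118 × 10⁻⁵ × 18.75 × 654,848,100 ≈ 137,272.5 × g
Target RCF = 0.7 × 137,272.5 ≈ 96,090.8 × g
Your rotor: r = 280 mm = 28.0 cm
96,090.8 = 1.118 × 10⁻⁵ × 28 × N²
N² = 96,090.8 / (31.304 × 10⁻⁵) = 306,960,133
N ≈ √306,960,133 ≈ 17,520.3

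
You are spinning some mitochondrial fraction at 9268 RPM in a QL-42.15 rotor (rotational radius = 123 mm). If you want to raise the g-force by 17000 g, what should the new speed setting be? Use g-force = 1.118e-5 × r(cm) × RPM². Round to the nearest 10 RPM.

r = 123 mm = 12.3 cm
Current RCF = 1.118 × 10⁻⁵ × 12.3 × (9268)² = 1.118 × 10⁻⁵ × 12.3 × 85,895,824 ≈ 11,811.9 × g
Target RCF = 11,811.9 + 17,000 = 28,811.9 × g
N² = 28,811.9 / (13.7514 × 10⁻⁵) = 209,519,758
N ≈ √209,519,758 ≈ 14,474.8

14470 RPM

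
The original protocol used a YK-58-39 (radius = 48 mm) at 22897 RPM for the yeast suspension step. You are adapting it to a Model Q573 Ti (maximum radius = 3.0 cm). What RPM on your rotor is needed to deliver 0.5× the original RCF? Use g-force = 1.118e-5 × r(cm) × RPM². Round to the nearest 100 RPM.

Original rotor: r = 48 mm = 4.8 cm
RCF = 1.118 × 10⁻⁵ × r × N²
RCF_original = 1.118 × 10⁻⁵ × 4.8 × (22897)² = 1.118 × 10⁻⁵ × 4.8 × 524,272,609 ≈ 28,134.6 × g
Target RCF = 0.5 × 28,134.6 ≈ 14,067.3 × g
14,067.3 = 1.118 × 10⁻⁵ × 3 × N²
N² = 14,067.3 / (3.354 × 10⁻⁵) = 419,418,605
N ≈ √419,418,605 ≈ 20,479.7

≈ 20500 RPM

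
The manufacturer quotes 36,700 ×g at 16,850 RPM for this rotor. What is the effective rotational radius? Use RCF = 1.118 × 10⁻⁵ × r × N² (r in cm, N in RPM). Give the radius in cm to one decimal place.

RCF = 1.118 × 10⁻⁵ × r × N²
36700 = 1.118 × 10⁻⁵ × r × (16850)²
r = 36700 / (1.118 × 10⁻⁵ × 283,922,500) = 36700 / 3174.254 ≈ 11.562 cm

11.6 cm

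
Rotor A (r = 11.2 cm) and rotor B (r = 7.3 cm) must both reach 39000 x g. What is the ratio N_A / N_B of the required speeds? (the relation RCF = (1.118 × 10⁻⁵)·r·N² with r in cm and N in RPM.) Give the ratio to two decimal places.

0.81

At fixed RCF, N ∝ 1/√r, so N_A/N_B = √(r_B/r_A) = √(7.3/11.2) = √0.651786 = 0.8073.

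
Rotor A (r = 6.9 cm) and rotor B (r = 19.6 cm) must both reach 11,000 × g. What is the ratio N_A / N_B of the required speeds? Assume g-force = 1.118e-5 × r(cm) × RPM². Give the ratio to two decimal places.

At fixed RCF, N ∝ 1/√r, so N_A/N_B = √(r_B/r_A) = √(19.6/6.9) = √2.840580 = 1.6854.

1.69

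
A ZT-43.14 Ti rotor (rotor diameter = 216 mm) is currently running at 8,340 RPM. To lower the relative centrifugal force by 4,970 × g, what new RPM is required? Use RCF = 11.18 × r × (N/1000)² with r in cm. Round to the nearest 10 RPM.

r = 216 mm / 2 = 108 mm = 10.8 cm
Current RCF = 11.18 × 10.8 × (8.34)² = 11.18 × 10.8 × 69.5556 ≈ 8,398.4 × g
Target RCF = 8,398.4 − 4,970 = 3,428.4 × g
(N/1000)² = 3,428.4 / 120.744 = 28.39396
N = 1000 × √28.39396 ≈ 5,328.6

≈ 5330 RPM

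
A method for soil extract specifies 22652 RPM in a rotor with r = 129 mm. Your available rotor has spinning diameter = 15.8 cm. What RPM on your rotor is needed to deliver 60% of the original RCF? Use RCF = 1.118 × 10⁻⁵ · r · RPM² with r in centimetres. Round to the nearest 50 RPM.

Original rotor: r = 129 mm = 12.9 cm
RCF_original = 1.118 × 10⁻⁵ × 12.9 × (22652)² = 1.118 × 10⁻⁵ × 12.9 × 513,113,104 ≈ 74,002.2 × g
Target RCF = 0.6 × 74,002.2 ≈ 44,401.3 × g
Your rotor: r = 15.8 / 2 = 7.9 cm
44,401.3 = 1.118 × 10⁻⁵ × 7.9 × N²
N² = 44,401.3 / (8.8322 × 10⁻⁵) = 502,720,726
N ≈ √502,720,726 ≈ 22,421.4

22400 RPM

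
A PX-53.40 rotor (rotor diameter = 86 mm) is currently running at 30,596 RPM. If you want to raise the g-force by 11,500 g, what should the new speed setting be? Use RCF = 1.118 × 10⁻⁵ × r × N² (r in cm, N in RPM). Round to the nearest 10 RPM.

N₂ ≈ 34280 RPM

r = 86 mm / 2 = 43 mm = 4.3 cm
Current RCF = 1.118 × 10⁻⁵ × 4.3 × (30596)² = 1.118 × 10⁻⁵ × 4.3 × 936,115,216 ≈ 45,002.8 × g
Target RCF = 45,002.8 + 11,500 = 56,502.8 × g
N² = 56,502.8 / (4.8074 × 10⁻⁵) = 1,175,329,700
N ≈ √1,175,329,700 ≈ 34,283.1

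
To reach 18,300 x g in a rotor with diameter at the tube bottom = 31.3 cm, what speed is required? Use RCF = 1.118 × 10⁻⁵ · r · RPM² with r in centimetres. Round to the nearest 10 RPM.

10230 RPM

r = 31.3 / 2 = 15.65 cm
18,300 = 1.118 × 10⁻⁵ × 15.65 × N²
N² = 18,300 / (17.4967 × 10⁻⁵) = 104,591,151
N ≈ √104,591,151 ≈ 10,227.0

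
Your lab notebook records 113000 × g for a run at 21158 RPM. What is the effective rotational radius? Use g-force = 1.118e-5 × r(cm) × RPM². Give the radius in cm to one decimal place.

22.6 cm

113000 = 1.118 × 10⁻⁵ × r × (21158)²
r = 113000 / (1.118 × 10⁻⁵ × 447,660,964) = 113000 / 5004.85 ≈ 22.578 cm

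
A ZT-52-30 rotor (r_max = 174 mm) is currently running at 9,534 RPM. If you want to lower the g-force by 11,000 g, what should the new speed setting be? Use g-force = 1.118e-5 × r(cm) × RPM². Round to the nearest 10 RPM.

N₂ ≈ 5860 RPM

r = 174 mm = 17.4 cm
Current RCF = 1.118 × 10⁻⁵ × 17.4 × (9534)² = 1.118 × 10⁻⁵ × 17.4 × 90,897,156 ≈ 17,682.4 × g
Target RCF = 17,682.4 − 11,000 = 6,682.4 × g
N² = 6,682.4 / (19.4532 × 10⁻⁵) = 34,351,161
N ≈ √34,351,161 ≈ 5,861.0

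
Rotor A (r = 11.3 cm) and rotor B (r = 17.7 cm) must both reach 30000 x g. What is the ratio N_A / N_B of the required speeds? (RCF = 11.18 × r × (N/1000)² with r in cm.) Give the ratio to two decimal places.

1.25

At fixed RCF, N ∝ 1/√r, so N_A/N_B = √(r_B/r_A) = √(17.7/11.3) = √1.566372 = 1.2515.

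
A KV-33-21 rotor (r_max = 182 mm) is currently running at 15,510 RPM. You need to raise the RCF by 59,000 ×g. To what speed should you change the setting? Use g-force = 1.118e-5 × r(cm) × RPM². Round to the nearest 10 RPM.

r = 182 mm = 18.2 cm
Current RCF = 1.118 × 10⁻⁵ × 18.2 × (15510)² = 1.118 × 10⁻⁵ × 18.2 × 240,560,100 ≈ 48,948.2 × g
Target RCF = 48,948.2 + 59,000 = 107,948.2 × g
N² = 107,948.2 / (20.3476 × 10⁻⁵) = 530,520,553
N ≈ √530,520,553 ≈ 23,033.0

N₂ ≈ 23030 RPM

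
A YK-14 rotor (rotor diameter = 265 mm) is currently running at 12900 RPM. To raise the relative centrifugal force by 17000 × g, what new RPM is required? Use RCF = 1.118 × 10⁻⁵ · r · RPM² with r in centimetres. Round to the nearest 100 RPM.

N₂ ≈ 16800 RPM

r = 265 mm / 2 = 132.5 mm = 13.25 cm
Current RCF = 1.118 × 10⁻⁵ × 13.25 × (12900)² = 1.118 × 10⁻⁵ × 13.25 × 166,410,000 ≈ 24,651.1 × g
Target RCF = 24,651.1 + 17,000 = 41,651.1 × g
N² = 41,651.1 / (14.8135 × 10⁻⁵) = 281,169,879
N ≈ √281,169,879 ≈ 16,768.1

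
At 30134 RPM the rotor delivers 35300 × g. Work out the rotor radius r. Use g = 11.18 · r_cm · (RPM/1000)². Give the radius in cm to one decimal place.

3.5 cm

35300 = 11.18 × r × (30.134)²
r = 35300 / (11.18 × 908.057956) = 35300 / 10152.09 ≈ 3.477 cm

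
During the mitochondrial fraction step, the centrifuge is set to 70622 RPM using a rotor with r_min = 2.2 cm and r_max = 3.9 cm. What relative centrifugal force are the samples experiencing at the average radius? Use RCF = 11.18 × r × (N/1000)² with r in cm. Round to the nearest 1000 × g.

RCF ≈ 170000 × g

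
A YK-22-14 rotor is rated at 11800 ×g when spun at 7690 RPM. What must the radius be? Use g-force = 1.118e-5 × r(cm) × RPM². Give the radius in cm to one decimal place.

RCF = 1.118 × 10⁻⁵ × r × N²
11800 = 1.118 × 10⁻⁵ × r × (7690)²
r = 11800 / (1.118 × 10⁻⁵ × 59,136,100) = 11800 / 661.1416 ≈ 17.848 cm

r ≈ 17.8 cm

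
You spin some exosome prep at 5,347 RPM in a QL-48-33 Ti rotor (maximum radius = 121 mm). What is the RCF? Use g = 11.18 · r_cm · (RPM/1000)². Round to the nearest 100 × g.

r = 121 mm = 12.1 cm
RCF = 11.18 × 12.1 × (5.347)² = 11.18 × 12.1 × 28.590409 ≈ 3,867.7 × g

≈ 3900 ×g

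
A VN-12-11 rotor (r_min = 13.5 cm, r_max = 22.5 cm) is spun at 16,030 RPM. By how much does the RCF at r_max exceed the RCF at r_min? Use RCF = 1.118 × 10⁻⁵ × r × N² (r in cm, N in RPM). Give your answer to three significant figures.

25900 g

ΔRCF = 1.118 × 10⁻⁵ × (r_max − r_min) × N² = 1.118 × 10⁻⁵ × 9.0 × 256,960,900 ≈ 25,855.4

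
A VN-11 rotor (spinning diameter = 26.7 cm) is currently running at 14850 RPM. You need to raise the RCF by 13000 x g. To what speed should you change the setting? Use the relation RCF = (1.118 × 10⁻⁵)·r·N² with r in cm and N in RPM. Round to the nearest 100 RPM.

r = 26.7 / 2 = 13.35 cm
Current RCF = 1.118 × 10⁻⁵ × 13.35 × (14850)² = 1.118 × 10⁻⁵ × 13.35 × 220,522,500 ≈ 32,913.6 × g
Target RCF = 32,913.6 + 13,000 = 45,913.6 × g
N² = 45,913.6 / (14.9253 × 10⁻⁵) = 307,622,627
N ≈ √307,622,627 ≈ 17,539.2

N₂ ≈ 17500 RPM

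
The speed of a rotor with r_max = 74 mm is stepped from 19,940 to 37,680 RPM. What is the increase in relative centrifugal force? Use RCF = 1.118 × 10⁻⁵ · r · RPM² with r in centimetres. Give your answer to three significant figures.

r = 74 mm = 7.4 cm
RCF₁ = 1.118 × 10⁻⁵ × 7.4 × (19940)² = 1.118 × 10⁻⁵ × 7.4 × 397,603,600 ≈ 32,894.5 × g
RCF₂ = 1.118 × 10⁻⁵ × 7.4 × (37680)² = 1.118 × 10⁻⁵ × 7.4 × 1,419,782,400 ≈ 117,461.4 × g
Increase = 117,461.4 − 32,894.5 = 84,566.9

≈ 84600 g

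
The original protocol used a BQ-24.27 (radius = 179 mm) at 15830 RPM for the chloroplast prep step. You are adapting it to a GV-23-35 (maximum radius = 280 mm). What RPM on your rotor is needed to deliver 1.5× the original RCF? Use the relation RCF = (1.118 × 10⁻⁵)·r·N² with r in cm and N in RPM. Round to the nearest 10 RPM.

15500 RPM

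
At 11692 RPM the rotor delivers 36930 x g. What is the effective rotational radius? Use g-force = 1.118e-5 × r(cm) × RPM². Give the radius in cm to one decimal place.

≈ 24.2 cm

36930 = 1.118 × 10⁻⁵ × r × (11692)²
r = 36930 / (1.118 × 10⁻⁵ × 136,702,864) = 36930 / 1528.338 ≈ 24.164 cm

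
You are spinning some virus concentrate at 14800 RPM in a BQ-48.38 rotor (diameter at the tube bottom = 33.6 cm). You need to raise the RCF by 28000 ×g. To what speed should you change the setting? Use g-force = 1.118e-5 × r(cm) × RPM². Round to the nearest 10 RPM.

r = 33.6 / 2 = 16.8 cm
Current RCF = 1.118 × 10⁻⁵ × 16.8 × (14800)² = 1.118 × 10⁻⁵ × 16.8 × 219,040,000 ≈ 41,141 × g
Target RCF = 41,141 + 28,000 = 69,141 × g
N² = 69,141 / (18.7824 × 10⁻⁵) = 368,115,896
N ≈ √368,115,896 ≈ 19,186.3

≈ 19190 RPM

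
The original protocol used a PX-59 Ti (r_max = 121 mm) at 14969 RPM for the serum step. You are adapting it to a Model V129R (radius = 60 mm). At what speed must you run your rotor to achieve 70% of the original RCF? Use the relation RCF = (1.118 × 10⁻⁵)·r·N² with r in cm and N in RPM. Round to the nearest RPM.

Original rotor: r = 121 mm = 12.1 cm
RCF = 1.118 × 10⁻⁵ × r × N²
RCF_original = 1.118 × 10⁻⁵ × 12.1 × (14969)² = 1.118 × 10⁻⁵ × 12.1 × 224,070,961 ≈ 30,311.9 × g
Target RCF = 0.7 × 30,311.9 ≈ 21,218.3 × g
Your rotor: r = 60 mm = 6.0 cm
21,218.3 = 1.118 × 10⁻⁵ × 6 × N²
N² = 21,218.3 / (6.708 × 10⁻⁵) = 316,313,357
N ≈ √316,313,357 ≈ 17,785.2

17785 RPM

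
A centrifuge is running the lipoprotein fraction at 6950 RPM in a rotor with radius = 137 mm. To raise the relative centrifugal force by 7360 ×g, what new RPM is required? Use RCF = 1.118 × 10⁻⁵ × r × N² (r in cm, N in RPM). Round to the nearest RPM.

r = 137 mm = 13.7 cm
Current RCF = 1.118 × 10⁻⁵ × 13.7 × (6950)² = 1.118 × 10⁻⁵ × 13.7 × 48,302,500 ≈ 7,398.3 × g
Target RCF = 7,398.3 + 7,360 = 14,758.3 × g
N² = 14,758.3 / (15.3166 × 10⁻⁵) = 96,354,935
N ≈ √96,354,935 ≈ 9,816.1

≈ 9816 RPM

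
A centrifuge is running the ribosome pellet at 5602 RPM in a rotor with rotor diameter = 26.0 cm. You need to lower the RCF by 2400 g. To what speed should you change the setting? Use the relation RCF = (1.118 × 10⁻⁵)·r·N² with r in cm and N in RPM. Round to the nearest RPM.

r = 26.0 / 2 = 13 cm
Current RCF = 1.118 × 10⁻⁵ × 13 × (5602)² = 1.118 × 10⁻⁵ × 13 × 31,382,404 ≈ 4,561.1 × g
Target RCF = 4,561.1 − 2,400 = 2,161.1 × g
N² = 2,161.1 / (14.534 × 10⁻⁵) = 14,869,272
N ≈ √14,869,272 ≈ 3,856.1

N₂ ≈ 3856 RPM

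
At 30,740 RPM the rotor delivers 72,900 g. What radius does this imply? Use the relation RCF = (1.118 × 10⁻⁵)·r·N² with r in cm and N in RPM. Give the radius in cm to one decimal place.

≈ 6.9 cm

72900 = 1.118 × 10⁻⁵ × r × (30740)²
r = 72900 / (1.118 × 10⁻⁵ × 944,947,600) = 72900 / 10564.51 ≈ 6.900 cm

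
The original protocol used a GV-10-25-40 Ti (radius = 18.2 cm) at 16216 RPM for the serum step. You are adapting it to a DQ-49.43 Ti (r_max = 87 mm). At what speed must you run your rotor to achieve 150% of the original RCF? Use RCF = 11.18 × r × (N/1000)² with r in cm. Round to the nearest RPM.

≈ 28725 RPM

RCF = 11.18 × r × (N/1000)²
RCF_original = 11.18 × 18.2 × (16.216)² = 11.18 × 18.2 × 262.958656 ≈ 53,505.8 × g
Target RCF = 1.5 × 53,505.8 ≈ 80,258.7 × g
Your rotor: r = 87 mm = 8.7 cm
80,258.7 = 11.18 × 8.7 × (N/1000)²
(N/1000)² = 80,258.7 / 97.266 = 825.1465
N = 1000 × √825.1465 ≈ 28,725.4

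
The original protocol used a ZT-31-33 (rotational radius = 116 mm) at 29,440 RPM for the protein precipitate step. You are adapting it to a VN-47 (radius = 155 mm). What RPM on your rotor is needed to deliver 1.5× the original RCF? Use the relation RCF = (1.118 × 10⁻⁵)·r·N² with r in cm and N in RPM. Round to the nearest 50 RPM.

Original rotor: r = 116 mm = 11.6 cm
RCF_original = 1.118 × 10⁻⁵ × 11.6 × (29440)² = 1.118 × 10⁻⁵ × 11.6 × 866,713,600 ≈ 112,402.4 × g
Target RCF = 1.5 × 112,402.4 ≈ 168,603.6 × g
Your rotor: r = 155 mm = 15.5 cm
168,603.6 = 1.118 × 10⁻⁵ × 15.5 × N²
N² = 168,603.6 / (17.329 × 10⁻⁵) = 972,956,316
N ≈ √972,956,316 ≈ 31,192.2

≈ 31200 RPM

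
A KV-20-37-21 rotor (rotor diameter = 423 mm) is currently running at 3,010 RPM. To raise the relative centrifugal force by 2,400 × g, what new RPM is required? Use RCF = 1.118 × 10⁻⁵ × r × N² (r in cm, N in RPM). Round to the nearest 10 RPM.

≈ 4380 RPM

r = 423 mm / 2 = 211.5 mm = 21.15 cm
Current RCF = 1.118 × 10⁻⁵ × 21.15 × (3010)² = 1.118 × 10⁻⁵ × 21.15 × 9,060,100 ≈ 2,142.3 × g
Target RCF = 2,142.3 + 2,400 = 4,542.3 × g
N² = 4,542.3 / (23.6457 × 10⁻⁵) = 19,209,835
N ≈ √19,209,835 ≈ 4,382.9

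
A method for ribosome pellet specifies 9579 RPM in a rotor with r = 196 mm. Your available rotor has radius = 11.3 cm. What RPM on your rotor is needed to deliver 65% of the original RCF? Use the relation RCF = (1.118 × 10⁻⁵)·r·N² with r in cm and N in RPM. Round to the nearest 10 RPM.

Original rotor: r = 196 mm = 19.6 cm
RCF = 1.118 × 10⁻⁵ × r × N²
RCF_original = 1.118 × 10⁻⁵ × 19.6 × (9579)² = 1.118 × 10⁻⁵ × 19.6 × 91,757,241 ≈ 20,106.6 × g
Target RCF = 0.65 × 20,106.6 ≈ 13,069.3 × g
13,069.3 = 1.118 × 10⁻⁵ × 11.3 × N²
N² = 13,069.3 / (12.6334 × 10⁻⁵) = 103,450,378
N ≈ √103,450,378 ≈ 10,171.1

10170 RPM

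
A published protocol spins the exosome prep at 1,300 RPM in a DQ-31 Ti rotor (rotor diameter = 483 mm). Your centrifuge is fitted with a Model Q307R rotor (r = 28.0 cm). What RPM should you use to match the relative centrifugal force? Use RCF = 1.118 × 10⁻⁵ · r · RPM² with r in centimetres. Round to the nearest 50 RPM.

Original rotor: r = 483 mm / 2 = 241.5 mm = 24.15 cm
RCF_original = 1.118 × 10⁻⁵ × 24.15 × (1300)² = 1.118 × 10⁻⁵ × 24.15 × 1,690,000 ≈ 456.3 × g
456.3 = 1.118 × 10⁻⁵ × 28 × N²
N² = 456.3 / (31.304 × 10⁻⁵) = 1,457,641
N ≈ √1,457,641 ≈ 1,207.3

1200 RPM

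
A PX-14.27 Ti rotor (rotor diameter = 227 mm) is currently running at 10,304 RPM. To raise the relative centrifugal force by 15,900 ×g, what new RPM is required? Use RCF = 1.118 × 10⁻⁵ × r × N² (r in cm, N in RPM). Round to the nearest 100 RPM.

r = 227 mm / 2 = 113.5 mm = 11.35 cm
Current RCF = 1.118 × 10⁻⁵ × 11.35 × (10304)² = 1.118 × 10⁻⁵ × 11.35 × 106,172,416 ≈ 13,472.5 × g
Target RCF = 13,472.5 + 15,900 = 29,372.5 × g
N² = 29,372.5 / (12.6893 × 10⁻⁵) = 231,474,549
N ≈ √231,474,549 ≈ 15,214.3

15200 RPM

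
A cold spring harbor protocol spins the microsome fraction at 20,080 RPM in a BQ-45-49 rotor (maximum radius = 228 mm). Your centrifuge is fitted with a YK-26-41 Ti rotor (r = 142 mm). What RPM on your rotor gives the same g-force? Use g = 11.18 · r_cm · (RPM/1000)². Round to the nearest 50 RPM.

≈ 25450 RPM

Original rotor: r = 228 mm = 22.8 cm
RCF = 11.18 × r × (N/1000)²
RCF_original = 11.18 × 22.8 × (20.08)² = 11.18 × 22.8 × 403.2064 ≈ 102,778.9 × g
Your rotor: r = 142 mm = 14.2 cm
102,778.9 = 11.18 × 14.2 × (N/1000)²
(N/1000)² = 102,778.9 / 158.756 = 647.4017
N = 1000 × √647.4017 ≈ 25,444.1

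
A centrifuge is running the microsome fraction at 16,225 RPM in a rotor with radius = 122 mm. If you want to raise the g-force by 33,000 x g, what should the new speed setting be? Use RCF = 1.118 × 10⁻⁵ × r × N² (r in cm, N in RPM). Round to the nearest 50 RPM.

r = 122 mm = 12.2 cm
Current RCF = 1.118 × 10⁻⁵ × 12.2 × (16225)² = 1.118 × 10⁻⁵ × 12.2 × 263,250,625 ≈ 35,906.3 × g
Target RCF = 35,906.3 + 33,000 = 68,906.3 × g
N² = 68,906.3 / (13.6396 × 10⁻⁵) = 505,192,968
N ≈ √505,192,968 ≈ 22,476.5

N₂ ≈ 22500 RPM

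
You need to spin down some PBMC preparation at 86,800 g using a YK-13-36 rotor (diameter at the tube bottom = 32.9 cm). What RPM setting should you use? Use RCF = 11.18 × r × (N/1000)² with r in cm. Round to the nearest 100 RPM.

≈ 21700 RPM

r = 32.9 / 2 = 16.45 cm
RCF = 11.18 × r × (N/1000)²
86,800 = 11.18 × 16.45 × (N/1000)²
(N/1000)² = 86,800 / 183.911 = 471.9674
N = 1000 × √471.9674 ≈ 21,724.8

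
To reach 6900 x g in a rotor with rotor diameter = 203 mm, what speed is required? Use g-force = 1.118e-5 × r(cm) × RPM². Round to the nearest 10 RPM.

r = 203 mm / 2 = 101.5 mm = 10.15 cm
RCF = 1.118 × 10⁻⁵ × r × N²
6,900 = 1.118 × 10⁻⁵ × 10.15 × N²
N² = 6,900 / (11.3477 × 10⁻⁵) = 60,805,273
N ≈ √60,805,273 ≈ 7,797.8

7800 RPM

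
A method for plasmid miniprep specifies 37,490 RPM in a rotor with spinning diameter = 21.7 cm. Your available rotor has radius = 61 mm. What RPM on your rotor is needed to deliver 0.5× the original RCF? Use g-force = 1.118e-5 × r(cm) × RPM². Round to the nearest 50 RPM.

Original rotor: r = 21.7 / 2 = 10.85 cm
RCF_original = 1.118 × 10⁻⁵ × 10.85 × (37490)² = 1.118 × 10⁻⁵ × 10.85 × 1,405,500,100 ≈ 170,491.4 × g
Target RCF = 0.5 × 170,491.4 ≈ 85,245.7 × g
Your rotor: r = 61 mm = 6.1 cm
85,245.7 = 1.118 × 10⁻⁵ × 6.1 × N²
N² = 85,245.7 / (6.8198 × 10⁻⁵) = 1,249,973,606
N ≈ √1,249,973,606 ≈ 35,355.0

35350 RPM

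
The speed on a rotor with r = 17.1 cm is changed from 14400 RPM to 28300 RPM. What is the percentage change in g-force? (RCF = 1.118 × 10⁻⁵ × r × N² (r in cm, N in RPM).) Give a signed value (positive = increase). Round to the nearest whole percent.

RCF ∝ N², so the ratio is (28300/14400)² = (1.965278)² = 3.8623.
Change = 3.8623 − 1 = +2.8623 → +286.2%.

+286%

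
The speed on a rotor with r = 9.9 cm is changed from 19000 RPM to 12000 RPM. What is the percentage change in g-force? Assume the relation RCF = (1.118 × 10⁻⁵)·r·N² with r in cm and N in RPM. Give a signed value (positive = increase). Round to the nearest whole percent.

-60%

RCF ∝ N², so the ratio is (12000/19000)² = (0.631579)² = 0.3989.
Change = 0.3989 − 1 = -0.6011 → -60.1%.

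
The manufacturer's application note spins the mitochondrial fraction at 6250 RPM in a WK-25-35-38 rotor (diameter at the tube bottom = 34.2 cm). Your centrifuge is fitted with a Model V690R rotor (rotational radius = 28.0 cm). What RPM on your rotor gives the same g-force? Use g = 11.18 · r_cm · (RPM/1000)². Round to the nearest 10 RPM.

4880 RPM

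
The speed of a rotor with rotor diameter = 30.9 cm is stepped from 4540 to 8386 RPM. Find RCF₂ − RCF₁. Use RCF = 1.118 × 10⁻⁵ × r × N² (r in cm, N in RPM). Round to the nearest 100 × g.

8600 × g

r = 30.9 / 2 = 15.45 cm
RCF₁ = 1.118 × 10⁻⁵ × 15.45 × (4540)² = 1.118 × 10⁻⁵ × 15.45 × 20,611,600 ≈ 3,560.3 × g
RCF₂ = 1.118 × 10⁻⁵ × 15.45 × (8386)² = 1.118 × 10⁻⁵ × 15.45 × 70,324,996 ≈ 12,147.3 × g
Increase = 12,147.3 − 3,560.3 = 8,587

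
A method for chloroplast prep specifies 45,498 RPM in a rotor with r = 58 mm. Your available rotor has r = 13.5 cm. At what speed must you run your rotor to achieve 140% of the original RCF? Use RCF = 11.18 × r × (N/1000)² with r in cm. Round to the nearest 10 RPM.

Original rotor: r = 58 mm = 5.8 cm
RCF = 11.18 × r × (N/1000)²
RCF_original = 11.18 × 5.8 × (45.498)² = 11.18 × 5.8 × 2,070.068004 ≈ 134,231.5 × g
Target RCF = 1.4 × 134,231.5 ≈ 187,924.1 × g
187,924.1 = 11.18 × 13.5 × (N/1000)²
(N/1000)² = 187,924.1 / 150.93 = 1245.108
N = 1000 × √1245.108 ≈ 35,286.1

≈ 35290 RPM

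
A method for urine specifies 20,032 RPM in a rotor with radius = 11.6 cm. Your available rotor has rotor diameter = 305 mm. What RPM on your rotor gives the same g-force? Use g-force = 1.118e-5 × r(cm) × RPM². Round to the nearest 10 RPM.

RCF_original = 1.118 × 10⁻⁵ × 11.6 × (20032)² = 1.118 × 10⁻⁵ × 11.6 × 401,281,024 ≈ 52,041.3 × g
Your rotor: r = 305 mm / 2 = 152.5 mm = 15.25 cm
52,041.3 = 1.118 × 10⁻⁵ × 15.25 × N²
N² = 52,041.3 / (17.0495 × 10⁻⁵) = 305,236,517
N ≈ √305,236,517 ≈ 17,471.0

17470 RPM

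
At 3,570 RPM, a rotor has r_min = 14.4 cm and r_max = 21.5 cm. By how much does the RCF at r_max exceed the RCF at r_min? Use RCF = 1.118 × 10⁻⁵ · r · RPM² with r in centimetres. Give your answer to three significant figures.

ΔRCF ≈ 1010 g

ΔRCF = 1.118 × 10⁻⁵ × (r_max − r_min) × N² = 1.118 × 10⁻⁵ × 7.1 × 12,744,900 ≈ 1,011.7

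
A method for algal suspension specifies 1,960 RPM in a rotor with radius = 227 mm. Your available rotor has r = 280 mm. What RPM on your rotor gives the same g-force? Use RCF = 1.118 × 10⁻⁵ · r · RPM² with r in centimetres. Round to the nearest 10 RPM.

1760 RPM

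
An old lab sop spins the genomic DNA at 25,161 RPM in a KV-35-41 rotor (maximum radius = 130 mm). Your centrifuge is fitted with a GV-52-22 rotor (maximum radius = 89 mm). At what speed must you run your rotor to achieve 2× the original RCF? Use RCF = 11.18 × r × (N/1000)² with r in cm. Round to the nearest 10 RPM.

Original rotor: r = 130 mm = 13.0 cm
RCF_original = 11.18 × 13 × (25.161)² = 11.18 × 13 × 633.075921 ≈ 92,011.3 × g
Target RCF = 2 × 92,011.3 ≈ 184,022.6 × g
Your rotor: r = 89 mm = 8.9 cm
184,022.6 = 11.18 × 8.9 × (N/1000)²
(N/1000)² = 184,022.6 / 99.502 = 1849.436
N = 1000 × √1849.436 ≈ 43,005.1

43010 RPM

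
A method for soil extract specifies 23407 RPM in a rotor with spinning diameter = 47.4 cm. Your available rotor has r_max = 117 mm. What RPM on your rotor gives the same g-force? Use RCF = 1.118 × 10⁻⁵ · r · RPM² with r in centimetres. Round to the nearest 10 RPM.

Original rotor: r = 47.4 / 2 = 23.7 cm
RCF = 1.118 × 10⁻⁵ × r × N²
RCF_original = 1.118 × 10⁻⁵ × 23.7 × (23407)² = 1.118 × 10⁻⁵ × 23.7 × 547,887,649 ≈ 145,171.6 × g
Your rotor: r = 117 mm = 11.7 cm
145,171.6 = 1.118 × 10⁻⁵ × 11.7 × N²
N² = 145,171.6 / (13.0806 × 10⁻⁵) = 1,109,823,708
N ≈ √1,109,823,708 ≈ 33,314.0

33310 RPM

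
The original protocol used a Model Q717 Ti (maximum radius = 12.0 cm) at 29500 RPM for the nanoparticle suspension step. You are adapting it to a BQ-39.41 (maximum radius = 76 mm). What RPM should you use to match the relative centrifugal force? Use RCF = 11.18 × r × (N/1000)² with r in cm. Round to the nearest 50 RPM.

37050 RPM

RCF = 11.18 × r × (N/1000)²
RCF_original = 11.18 × 12 × (29.5)² = 11.18 × 12 × 870.25 ≈ 116,752.7 × g
Your rotor: r = 76 mm = 7.6 cm
116,752.7 = 11.18 × 7.6 × (N/1000)²
(N/1000)² = 116,752.7 / 84.968 = 1374.078
N = 1000 × √1374.078 ≈ 37,068.6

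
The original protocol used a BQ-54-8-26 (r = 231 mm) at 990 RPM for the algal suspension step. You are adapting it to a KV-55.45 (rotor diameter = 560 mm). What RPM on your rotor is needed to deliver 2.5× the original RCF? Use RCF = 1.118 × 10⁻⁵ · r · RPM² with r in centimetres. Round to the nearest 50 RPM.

≈ 1400 RPM

Original rotor: r = 231 mm = 23.1 cm
RCF_original = 1.118 × 10⁻⁵ × 23.1 × (990)² = 1.118 × 10⁻⁵ × 23.1 × 980,100 ≈ 253.1 × g
Target RCF = 2.5 × 253.1 ≈ 632.8 × g
Your rotor: r = 560 mm / 2 = 280 mm = 28 cm
632.8 = 1.118 × 10⁻⁵ × 28 × N²
N² = 632.8 / (31.304 × 10⁻⁵) = 2,021,467
N ≈ √2,021,467 ≈ 1,421.8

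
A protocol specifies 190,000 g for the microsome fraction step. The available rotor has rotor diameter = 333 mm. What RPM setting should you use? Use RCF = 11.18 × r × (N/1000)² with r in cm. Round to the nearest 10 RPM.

31950 RPM

r = 333 mm / 2 = 166.5 mm = 16.65 cm
190,000 = 11.18 × 16.65 × (N/1000)²
(N/1000)² = 190,000 / 186.147 = 1020.699
N = 1000 × √1020.699 ≈ 31,948.4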